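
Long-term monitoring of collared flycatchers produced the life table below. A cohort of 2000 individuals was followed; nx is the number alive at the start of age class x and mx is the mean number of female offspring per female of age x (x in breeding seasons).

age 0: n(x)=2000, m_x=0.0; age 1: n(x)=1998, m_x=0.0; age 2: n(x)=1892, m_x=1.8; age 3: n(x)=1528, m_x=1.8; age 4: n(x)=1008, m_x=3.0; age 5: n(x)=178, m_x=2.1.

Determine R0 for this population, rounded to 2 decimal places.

4.78

lx = nx/n0 = nx/2000: 1, 0.999, 0.946, 0.764, 0.504, 0.089
lx·mx by age: 0, 0, 1.7028, 1.3752, 1.512, 0.1869
R0 = Σ lx·mx = 4.7769 → 4.78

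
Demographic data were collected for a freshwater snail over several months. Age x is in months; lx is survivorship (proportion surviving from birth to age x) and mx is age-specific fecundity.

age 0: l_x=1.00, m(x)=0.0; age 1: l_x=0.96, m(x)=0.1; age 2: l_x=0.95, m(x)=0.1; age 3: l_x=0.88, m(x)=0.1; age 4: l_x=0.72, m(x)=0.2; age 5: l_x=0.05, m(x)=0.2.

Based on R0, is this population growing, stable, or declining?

R0 = Σ lx·mx = 0 + 0.096 + 0.095 + 0.088 + 0.144 + 0.01 = 0.433
R0 < 1, so the population is declining.

declining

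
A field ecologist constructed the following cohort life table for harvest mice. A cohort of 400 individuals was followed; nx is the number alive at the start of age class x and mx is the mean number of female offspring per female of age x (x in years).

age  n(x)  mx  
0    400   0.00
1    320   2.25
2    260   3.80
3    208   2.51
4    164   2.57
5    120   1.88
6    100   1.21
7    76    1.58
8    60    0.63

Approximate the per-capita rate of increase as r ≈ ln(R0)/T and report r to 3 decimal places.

lx = nx/n0 = nx/400: 1, 0.8, 0.65, 0.52, 0.41, 0.3, 0.25, 0.19, 0.15
R0 = Σ lx·mx = 0 + 1.8 + 2.47 + 1.3052 + 1.0537 + 0.564 + 0.3025 + 0.3002 + 0.0945 = 7.8901
Σ x·lx·mx = 22.3628; T = 22.3628/7.8901 = 2.83429…
r ≈ ln(R0)/T = ln(7.8901)/2.83429… = 0.72879… → 0.729

0.729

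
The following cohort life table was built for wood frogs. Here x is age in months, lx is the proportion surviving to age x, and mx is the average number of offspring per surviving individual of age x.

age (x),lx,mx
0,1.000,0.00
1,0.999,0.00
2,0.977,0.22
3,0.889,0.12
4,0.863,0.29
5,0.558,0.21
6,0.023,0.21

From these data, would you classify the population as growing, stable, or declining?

R0 = Σ lx·mx = 0 + 0 + 0.21494 + 0.10668 + 0.25027 + 0.11718 + 0.00483 = 0.6939
R0 < 1, so the population is declining.

declining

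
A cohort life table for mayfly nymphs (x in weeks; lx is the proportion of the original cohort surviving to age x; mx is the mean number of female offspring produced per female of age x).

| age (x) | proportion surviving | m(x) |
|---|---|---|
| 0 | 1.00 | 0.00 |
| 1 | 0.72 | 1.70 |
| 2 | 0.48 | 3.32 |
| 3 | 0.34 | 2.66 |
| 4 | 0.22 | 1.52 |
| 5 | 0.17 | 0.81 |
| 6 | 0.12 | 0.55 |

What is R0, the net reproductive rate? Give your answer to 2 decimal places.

4.26

lx·mx by age: 0, 1.224, 1.5936, 0.9044, 0.3344, 0.1377, 0.066
R0 = Σ lx·mx = 4.2601 → 4.26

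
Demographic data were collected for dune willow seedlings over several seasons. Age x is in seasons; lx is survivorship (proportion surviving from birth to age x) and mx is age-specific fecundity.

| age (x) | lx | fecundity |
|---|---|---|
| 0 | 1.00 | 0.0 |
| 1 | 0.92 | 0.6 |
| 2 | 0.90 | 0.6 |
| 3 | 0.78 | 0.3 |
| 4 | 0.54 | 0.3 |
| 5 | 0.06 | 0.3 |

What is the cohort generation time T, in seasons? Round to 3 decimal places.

2.040

lx·mx: 0, 0.552, 0.54, 0.234, 0.162, 0.018 → R0 = 1.506
x·lx·mx: 0, 0.552, 1.08, 0.702, 0.648, 0.09 → Σ = 3.072
T = 3.072 / 1.506 = 2.039841… → 2.040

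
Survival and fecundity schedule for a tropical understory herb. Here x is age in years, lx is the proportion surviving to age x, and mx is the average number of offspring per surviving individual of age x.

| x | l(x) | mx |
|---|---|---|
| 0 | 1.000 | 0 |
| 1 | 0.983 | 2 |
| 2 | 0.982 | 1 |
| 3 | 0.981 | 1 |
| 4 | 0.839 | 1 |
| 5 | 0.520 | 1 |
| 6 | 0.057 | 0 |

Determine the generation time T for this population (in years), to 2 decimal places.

2.43

lx·mx: 0, 1.966, 0.982, 0.981, 0.839, 0.52, 0 → R0 = 5.288
x·lx·mx: 0, 1.966, 1.964, 2.943, 3.356, 2.6, 0 → Σ = 12.829
T = 12.829 / 5.288 = 2.426059… → 2.43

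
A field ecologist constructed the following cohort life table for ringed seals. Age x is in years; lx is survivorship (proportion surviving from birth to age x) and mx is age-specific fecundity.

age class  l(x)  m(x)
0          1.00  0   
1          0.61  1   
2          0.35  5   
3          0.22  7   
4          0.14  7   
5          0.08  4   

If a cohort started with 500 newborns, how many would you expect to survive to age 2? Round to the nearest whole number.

Expected survivors = N0 · l_2 = 500 × 0.35 = 175 → 175

175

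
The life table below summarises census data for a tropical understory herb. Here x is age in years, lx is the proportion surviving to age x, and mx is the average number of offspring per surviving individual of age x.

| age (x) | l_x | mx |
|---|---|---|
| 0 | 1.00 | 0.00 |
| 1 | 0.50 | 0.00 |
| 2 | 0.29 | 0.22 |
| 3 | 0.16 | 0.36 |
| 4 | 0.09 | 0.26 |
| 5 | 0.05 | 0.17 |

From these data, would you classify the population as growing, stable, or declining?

declining

R0 = Σ lx·mx = 0 + 0 + 0.0638 + 0.0576 + 0.0234 + 0.0085 = 0.1533
R0 < 1, so the population is declining.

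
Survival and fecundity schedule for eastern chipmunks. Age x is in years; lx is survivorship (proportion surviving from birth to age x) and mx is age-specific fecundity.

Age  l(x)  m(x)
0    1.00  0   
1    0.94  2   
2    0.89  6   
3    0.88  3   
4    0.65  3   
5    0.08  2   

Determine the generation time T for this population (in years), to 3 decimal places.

lx·mx: 0, 1.88, 5.34, 2.64, 1.95, 0.16 → R0 = 11.97
x·lx·mx: 0, 1.88, 10.68, 7.92, 7.8, 0.8 → Σ = 29.08
T = 29.08 / 11.97 = 2.429407… → 2.429

2.429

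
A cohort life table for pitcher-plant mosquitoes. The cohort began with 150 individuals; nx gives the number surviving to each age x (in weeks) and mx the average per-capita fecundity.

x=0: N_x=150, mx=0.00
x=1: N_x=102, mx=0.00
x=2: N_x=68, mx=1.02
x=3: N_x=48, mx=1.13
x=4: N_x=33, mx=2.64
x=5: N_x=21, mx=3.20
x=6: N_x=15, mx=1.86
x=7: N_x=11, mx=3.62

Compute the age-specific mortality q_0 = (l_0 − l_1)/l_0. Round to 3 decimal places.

lx = nx/n0 = nx/150: 1, 0.68, 0.45333…, 0.32, 0.22, 0.14, 0.1, 0.07333…
q_0 = (l_0 − l_1) / l_0 = (1 − 0.68) / 1
     = 0.32 / 1 = 0.32 → 0.320

0.320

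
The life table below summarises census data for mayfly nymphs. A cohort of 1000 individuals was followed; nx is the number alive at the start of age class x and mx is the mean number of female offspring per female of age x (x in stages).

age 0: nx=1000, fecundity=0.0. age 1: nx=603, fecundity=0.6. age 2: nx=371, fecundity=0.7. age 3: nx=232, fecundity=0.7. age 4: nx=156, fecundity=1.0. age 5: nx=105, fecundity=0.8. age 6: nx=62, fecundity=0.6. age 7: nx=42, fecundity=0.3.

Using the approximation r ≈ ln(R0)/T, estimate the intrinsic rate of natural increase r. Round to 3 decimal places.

0.028

lx = nx/n0 = nx/1000: 1, 0.603, 0.371, 0.232, 0.156, 0.105, 0.062, 0.042
R0 = Σ lx·mx = 0 + 0.3618 + 0.2597 + 0.1624 + 0.156 + 0.084 + 0.0372 + 0.0126 = 1.0737
Σ x·lx·mx = 2.7238; T = 2.7238/1.0737 = 2.53684…
r ≈ ln(R0)/T = ln(1.0737)/2.53684… = 0.02803… → 0.028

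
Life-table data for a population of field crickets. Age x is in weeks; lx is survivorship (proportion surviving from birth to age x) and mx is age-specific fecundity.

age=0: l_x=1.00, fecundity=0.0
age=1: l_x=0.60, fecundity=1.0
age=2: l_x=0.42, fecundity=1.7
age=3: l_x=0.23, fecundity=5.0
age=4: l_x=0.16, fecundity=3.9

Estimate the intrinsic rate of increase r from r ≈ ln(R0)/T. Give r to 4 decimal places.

0.4366

R0 = Σ lx·mx = 0 + 0.6 + 0.714 + 1.15 + 0.624 = 3.088
Σ x·lx·mx = 7.974; T = 7.974/3.088 = 2.58225…
r ≈ ln(R0)/T = ln(3.088)/2.58225… = 0.436643… → 0.4366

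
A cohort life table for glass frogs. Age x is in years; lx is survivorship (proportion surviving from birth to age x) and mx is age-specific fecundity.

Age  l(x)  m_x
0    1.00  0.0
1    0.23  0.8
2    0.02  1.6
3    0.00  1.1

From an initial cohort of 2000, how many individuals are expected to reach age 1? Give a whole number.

460

Expected survivors = N0 · l_1 = 2000 × 0.23 = 460 → 460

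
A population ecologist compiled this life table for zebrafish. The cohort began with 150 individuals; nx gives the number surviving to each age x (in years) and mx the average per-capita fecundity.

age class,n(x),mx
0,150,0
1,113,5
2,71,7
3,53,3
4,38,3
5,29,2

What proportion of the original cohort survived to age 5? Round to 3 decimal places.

0.193

l_5 = n_5/n_0 = 29/150 = 0.193333… → 0.193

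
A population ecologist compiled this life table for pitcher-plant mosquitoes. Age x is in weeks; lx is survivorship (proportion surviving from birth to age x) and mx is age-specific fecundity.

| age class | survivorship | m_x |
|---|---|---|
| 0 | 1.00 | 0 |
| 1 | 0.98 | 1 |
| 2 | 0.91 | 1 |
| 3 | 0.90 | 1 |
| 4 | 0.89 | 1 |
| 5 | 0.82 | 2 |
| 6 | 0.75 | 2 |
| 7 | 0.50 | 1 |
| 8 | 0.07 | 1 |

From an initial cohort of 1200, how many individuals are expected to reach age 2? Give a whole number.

1092

Expected survivors = N0 · l_2 = 1200 × 0.91 = 1092 → 1092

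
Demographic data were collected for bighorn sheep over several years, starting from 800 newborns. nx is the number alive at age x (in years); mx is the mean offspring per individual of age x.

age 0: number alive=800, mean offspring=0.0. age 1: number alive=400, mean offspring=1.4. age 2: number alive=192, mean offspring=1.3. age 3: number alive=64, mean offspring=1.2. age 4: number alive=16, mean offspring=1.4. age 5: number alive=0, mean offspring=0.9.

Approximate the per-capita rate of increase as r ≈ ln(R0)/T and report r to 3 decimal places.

lx = nx/n0 = nx/800: 1, 0.5, 0.24, 0.08, 0.02, 0
R0 = Σ lx·mx = 0 + 0.7 + 0.312 + 0.096 + 0.028 + 0 = 1.136
Σ x·lx·mx = 1.724; T = 1.724/1.136 = 1.51761…
r ≈ ln(R0)/T = ln(1.136)/1.51761… = 0.08402… → 0.084

0.084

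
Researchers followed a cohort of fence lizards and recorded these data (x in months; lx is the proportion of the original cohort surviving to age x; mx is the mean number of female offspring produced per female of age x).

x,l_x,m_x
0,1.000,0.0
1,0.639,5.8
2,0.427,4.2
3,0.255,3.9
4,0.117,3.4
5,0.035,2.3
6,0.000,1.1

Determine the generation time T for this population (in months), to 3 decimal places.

lx·mx: 0, 3.7062, 1.7934, 0.9945, 0.3978, 0.0805, 0 → R0 = 6.9724
x·lx·mx: 0, 3.7062, 3.5868, 2.9835, 1.5912, 0.4025, 0 → Σ = 12.2702
T = 12.2702 / 6.9724 = 1.759824… → 1.760

1.760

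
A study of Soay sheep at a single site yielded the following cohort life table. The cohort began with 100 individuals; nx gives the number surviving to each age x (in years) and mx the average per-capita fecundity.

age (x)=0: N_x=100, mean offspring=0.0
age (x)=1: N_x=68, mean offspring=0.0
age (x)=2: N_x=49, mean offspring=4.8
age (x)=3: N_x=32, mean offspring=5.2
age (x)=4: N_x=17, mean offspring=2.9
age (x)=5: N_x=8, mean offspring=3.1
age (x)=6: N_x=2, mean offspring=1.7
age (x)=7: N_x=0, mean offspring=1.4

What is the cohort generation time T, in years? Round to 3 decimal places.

lx = nx/n0 = nx/100: 1, 0.68, 0.49, 0.32, 0.17, 0.08, 0.02, 0
lx·mx: 0, 0, 2.352, 1.664, 0.493, 0.248, 0.034, 0 → R0 = 4.791
x·lx·mx: 0, 0, 4.704, 4.992, 1.972, 1.24, 0.204, 0 → Σ = 13.112
T = 13.112 / 4.791 = 2.736798… → 2.737

2.737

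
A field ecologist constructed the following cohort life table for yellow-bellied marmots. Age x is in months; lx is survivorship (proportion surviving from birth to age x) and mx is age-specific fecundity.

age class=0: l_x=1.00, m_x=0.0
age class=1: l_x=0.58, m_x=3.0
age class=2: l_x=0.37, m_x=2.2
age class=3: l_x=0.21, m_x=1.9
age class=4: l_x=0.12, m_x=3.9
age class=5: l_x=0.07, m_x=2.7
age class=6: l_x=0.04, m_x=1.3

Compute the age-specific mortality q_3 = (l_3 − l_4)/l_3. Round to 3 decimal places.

0.429

q_3 = (l_3 − l_4) / l_3 = (0.21 − 0.12) / 0.21
     = 0.09 / 0.21 = 0.428571… → 0.429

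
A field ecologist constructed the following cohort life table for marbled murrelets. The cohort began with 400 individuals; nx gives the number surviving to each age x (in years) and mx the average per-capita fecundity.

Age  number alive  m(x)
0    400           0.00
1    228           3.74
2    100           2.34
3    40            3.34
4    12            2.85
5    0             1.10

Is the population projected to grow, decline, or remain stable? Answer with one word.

lx = nx/n0 = nx/400: 1, 0.57, 0.25, 0.1, 0.03, 0
R0 = Σ lx·mx = 0 + 2.1318 + 0.585 + 0.334 + 0.0855 + 0 = 3.1363
R0 > 1, so the population is growing.

growing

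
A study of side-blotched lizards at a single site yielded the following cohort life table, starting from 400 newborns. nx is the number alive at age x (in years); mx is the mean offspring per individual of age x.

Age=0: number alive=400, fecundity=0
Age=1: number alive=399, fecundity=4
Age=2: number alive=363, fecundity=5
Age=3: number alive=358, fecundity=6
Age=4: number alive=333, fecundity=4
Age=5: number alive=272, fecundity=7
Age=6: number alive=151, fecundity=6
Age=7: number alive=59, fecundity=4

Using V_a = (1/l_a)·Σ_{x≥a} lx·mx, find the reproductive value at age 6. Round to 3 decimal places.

lx = nx/n0 = nx/400: 1, 0.9975, 0.9075, 0.895, 0.8325, 0.68, 0.3775, 0.1475
lx·mx for x ≥ 6: 2.265, 0.59 → sum = 2.855
V_6 = 2.855 / l_6 = 2.855 / 0.3775 = 7.562914… → 7.563

7.563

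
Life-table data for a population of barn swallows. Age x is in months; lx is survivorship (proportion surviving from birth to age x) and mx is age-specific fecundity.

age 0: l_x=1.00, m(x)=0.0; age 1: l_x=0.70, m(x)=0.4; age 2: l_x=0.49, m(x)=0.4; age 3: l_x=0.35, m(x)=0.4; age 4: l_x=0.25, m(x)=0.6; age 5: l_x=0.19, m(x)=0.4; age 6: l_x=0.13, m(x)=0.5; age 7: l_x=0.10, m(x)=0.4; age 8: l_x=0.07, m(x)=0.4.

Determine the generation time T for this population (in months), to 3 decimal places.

3.042

lx·mx: 0, 0.28, 0.196, 0.14, 0.15, 0.076, 0.065, 0.04, 0.028 → R0 = 0.975
x·lx·mx: 0, 0.28, 0.392, 0.42, 0.6, 0.38, 0.39, 0.28, 0.224 → Σ = 2.966
T = 2.966 / 0.975 = 3.042051… → 3.042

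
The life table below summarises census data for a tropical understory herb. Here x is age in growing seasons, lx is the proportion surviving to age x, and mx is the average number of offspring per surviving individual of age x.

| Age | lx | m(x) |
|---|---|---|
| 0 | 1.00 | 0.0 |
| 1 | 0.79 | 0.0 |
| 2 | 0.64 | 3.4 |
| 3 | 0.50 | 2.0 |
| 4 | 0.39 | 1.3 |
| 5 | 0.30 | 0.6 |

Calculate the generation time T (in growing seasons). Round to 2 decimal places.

2.66

lx·mx: 0, 0, 2.176, 1, 0.507, 0.18 → R0 = 3.863
x·lx·mx: 0, 0, 4.352, 3, 2.028, 0.9 → Σ = 10.28
T = 10.28 / 3.863 = 2.661144… → 2.66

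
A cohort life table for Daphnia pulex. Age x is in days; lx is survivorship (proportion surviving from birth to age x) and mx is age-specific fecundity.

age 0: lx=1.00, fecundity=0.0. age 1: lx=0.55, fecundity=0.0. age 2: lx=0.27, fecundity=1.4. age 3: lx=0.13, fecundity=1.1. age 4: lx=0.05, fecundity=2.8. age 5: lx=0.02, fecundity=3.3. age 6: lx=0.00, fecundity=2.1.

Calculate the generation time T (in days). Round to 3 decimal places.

lx·mx: 0, 0, 0.378, 0.143, 0.14, 0.066, 0 → R0 = 0.727
x·lx·mx: 0, 0, 0.756, 0.429, 0.56, 0.33, 0 → Σ = 2.075
T = 2.075 / 0.727 = 2.854195… → 2.854

2.854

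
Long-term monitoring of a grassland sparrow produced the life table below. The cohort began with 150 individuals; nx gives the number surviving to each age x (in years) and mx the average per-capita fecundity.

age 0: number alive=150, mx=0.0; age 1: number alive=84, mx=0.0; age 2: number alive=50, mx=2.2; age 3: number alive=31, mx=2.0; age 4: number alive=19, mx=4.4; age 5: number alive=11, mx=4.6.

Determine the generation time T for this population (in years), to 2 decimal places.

3.24

lx = nx/n0 = nx/150: 1, 0.56, 0.33333…, 0.20667…, 0.12667…, 0.07333…
lx·mx: 0, 0, 0.733333…, 0.413333…, 0.557333…, 0.337333… → R0 = 2.041333…
x·lx·mx: 0, 0, 1.466667…, 1.24…, 2.229333…, 1.686667… → Σ = 6.622667…
T = 6.622667… / 2.041333… = 3.244285… → 3.24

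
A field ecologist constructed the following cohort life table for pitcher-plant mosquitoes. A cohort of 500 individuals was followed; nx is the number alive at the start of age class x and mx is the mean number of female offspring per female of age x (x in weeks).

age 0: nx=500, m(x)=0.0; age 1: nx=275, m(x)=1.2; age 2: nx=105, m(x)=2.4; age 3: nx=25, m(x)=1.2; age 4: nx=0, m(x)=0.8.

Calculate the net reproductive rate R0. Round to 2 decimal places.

lx = nx/n0 = nx/500: 1, 0.55, 0.21, 0.05, 0
lx·mx by age: 0, 0.66, 0.504, 0.06, 0
R0 = Σ lx·mx = 1.224 → 1.22

1.22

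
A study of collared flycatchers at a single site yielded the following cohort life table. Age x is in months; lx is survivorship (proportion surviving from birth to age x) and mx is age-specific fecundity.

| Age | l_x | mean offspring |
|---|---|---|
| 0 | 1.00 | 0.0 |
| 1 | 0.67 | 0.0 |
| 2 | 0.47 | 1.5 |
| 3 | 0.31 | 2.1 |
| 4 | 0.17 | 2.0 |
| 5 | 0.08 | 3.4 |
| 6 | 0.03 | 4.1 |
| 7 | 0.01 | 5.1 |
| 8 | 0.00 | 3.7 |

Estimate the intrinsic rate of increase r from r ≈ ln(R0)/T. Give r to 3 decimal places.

0.227

R0 = Σ lx·mx = 0 + 0 + 0.705 + 0.651 + 0.34 + 0.272 + 0.123 + 0.051 + 0 = 2.142
Σ x·lx·mx = 7.178; T = 7.178/2.142 = 3.35107…
r ≈ ln(R0)/T = ln(2.142)/3.35107… = 0.22731… → 0.227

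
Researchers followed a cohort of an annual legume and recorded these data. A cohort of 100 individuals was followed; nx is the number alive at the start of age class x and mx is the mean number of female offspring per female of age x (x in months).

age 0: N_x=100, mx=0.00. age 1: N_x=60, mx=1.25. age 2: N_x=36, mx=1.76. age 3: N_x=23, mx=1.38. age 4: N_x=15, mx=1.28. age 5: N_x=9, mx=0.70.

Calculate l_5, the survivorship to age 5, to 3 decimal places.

0.090

l_5 = n_5/n_0 = 9/100 = 0.09 → 0.090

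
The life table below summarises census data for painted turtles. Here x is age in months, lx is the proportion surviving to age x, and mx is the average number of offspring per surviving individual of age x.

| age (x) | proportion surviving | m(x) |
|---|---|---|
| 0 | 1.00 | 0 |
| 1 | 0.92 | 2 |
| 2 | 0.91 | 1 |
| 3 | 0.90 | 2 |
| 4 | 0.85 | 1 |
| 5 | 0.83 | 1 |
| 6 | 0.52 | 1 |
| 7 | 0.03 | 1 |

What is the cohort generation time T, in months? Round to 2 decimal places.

lx·mx: 0, 1.84, 0.91, 1.8, 0.85, 0.83, 0.52, 0.03 → R0 = 6.78
x·lx·mx: 0, 1.84, 1.82, 5.4, 3.4, 4.15, 3.12, 0.21 → Σ = 19.94
T = 19.94 / 6.78 = 2.941003… → 2.94

2.94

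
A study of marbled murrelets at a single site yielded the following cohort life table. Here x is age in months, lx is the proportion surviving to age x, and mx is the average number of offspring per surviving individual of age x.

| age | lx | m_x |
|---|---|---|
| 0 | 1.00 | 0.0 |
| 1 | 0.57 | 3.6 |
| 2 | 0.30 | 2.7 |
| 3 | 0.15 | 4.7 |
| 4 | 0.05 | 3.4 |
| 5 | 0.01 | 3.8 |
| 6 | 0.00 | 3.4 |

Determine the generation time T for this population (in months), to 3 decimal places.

1.763

lx·mx: 0, 2.052, 0.81, 0.705, 0.17, 0.038, 0 → R0 = 3.775
x·lx·mx: 0, 2.052, 1.62, 2.115, 0.68, 0.19, 0 → Σ = 6.657
T = 6.657 / 3.775 = 1.763444… → 1.763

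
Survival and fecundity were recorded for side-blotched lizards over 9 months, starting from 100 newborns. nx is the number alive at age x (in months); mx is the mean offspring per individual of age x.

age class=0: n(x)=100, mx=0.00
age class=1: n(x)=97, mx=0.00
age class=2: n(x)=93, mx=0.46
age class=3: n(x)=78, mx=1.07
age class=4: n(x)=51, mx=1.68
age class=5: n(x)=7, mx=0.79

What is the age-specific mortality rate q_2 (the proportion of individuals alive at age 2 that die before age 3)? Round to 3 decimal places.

lx = nx/n0 = nx/100: 1, 0.97, 0.93, 0.78, 0.51, 0.07
q_2 = (l_2 − l_3) / l_2 = (0.93 − 0.78) / 0.93
     = 0.15 / 0.93 = 0.16129… → 0.161

0.161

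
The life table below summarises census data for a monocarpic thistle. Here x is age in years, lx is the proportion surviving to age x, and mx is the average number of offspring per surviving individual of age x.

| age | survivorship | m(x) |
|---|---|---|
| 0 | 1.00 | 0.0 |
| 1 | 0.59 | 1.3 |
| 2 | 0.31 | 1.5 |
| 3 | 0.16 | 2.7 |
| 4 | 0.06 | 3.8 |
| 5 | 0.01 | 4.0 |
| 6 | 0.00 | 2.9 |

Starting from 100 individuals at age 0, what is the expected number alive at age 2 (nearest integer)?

Expected survivors = N0 · l_2 = 100 × 0.31 = 31 → 31

31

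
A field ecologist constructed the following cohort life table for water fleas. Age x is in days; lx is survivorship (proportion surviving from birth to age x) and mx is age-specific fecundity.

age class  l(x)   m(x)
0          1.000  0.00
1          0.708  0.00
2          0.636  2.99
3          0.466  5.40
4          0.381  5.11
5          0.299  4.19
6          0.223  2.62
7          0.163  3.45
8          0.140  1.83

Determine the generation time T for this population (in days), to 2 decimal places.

lx·mx: 0, 0, 1.90164, 2.5164, 1.94691, 1.25281, 0.58426, 0.56235, 0.2562 → R0 = 9.02057
x·lx·mx: 0, 0, 3.80328, 7.5492, 7.78764, 6.26405, 3.50556, 3.93645, 2.0496 → Σ = 34.89578
T = 34.89578 / 9.02057 = 3.868467… → 3.87

3.87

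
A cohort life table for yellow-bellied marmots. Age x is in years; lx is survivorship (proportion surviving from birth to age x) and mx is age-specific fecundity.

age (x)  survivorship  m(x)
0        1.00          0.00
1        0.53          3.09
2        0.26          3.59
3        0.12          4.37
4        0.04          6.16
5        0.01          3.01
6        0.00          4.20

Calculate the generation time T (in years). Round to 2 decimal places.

lx·mx: 0, 1.6377, 0.9334, 0.5244, 0.2464, 0.0301, 0 → R0 = 3.372
x·lx·mx: 0, 1.6377, 1.8668, 1.5732, 0.9856, 0.1505, 0 → Σ = 6.2138
T = 6.2138 / 3.372 = 1.842764… → 1.84

1.84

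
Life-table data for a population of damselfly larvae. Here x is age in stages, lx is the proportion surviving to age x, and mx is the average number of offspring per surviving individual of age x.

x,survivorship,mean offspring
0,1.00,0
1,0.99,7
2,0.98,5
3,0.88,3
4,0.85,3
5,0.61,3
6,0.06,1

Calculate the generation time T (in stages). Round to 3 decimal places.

lx·mx: 0, 6.93, 4.9, 2.64, 2.55, 1.83, 0.06 → R0 = 18.91
x·lx·mx: 0, 6.93, 9.8, 7.92, 10.2, 9.15, 0.36 → Σ = 44.36
T = 44.36 / 18.91 = 2.345849… → 2.346

2.346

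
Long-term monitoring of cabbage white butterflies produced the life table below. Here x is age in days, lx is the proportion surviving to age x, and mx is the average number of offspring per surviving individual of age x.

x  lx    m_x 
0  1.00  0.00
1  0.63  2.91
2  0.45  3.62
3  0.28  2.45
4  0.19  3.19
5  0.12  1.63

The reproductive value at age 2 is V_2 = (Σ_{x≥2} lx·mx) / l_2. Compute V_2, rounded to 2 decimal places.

6.93

lx·mx for x ≥ 2: 1.629, 0.686, 0.6061, 0.1956 → sum = 3.1167
V_2 = 3.1167 / l_2 = 3.1167 / 0.45 = 6.926 → 6.93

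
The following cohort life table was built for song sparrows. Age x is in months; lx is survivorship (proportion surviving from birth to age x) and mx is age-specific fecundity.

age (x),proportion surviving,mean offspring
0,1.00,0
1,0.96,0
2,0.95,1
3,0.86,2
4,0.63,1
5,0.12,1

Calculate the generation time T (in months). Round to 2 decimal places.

2.98

lx·mx: 0, 0, 0.95, 1.72, 0.63, 0.12 → R0 = 3.42
x·lx·mx: 0, 0, 1.9, 5.16, 2.52, 0.6 → Σ = 10.18
T = 10.18 / 3.42 = 2.976608… → 2.98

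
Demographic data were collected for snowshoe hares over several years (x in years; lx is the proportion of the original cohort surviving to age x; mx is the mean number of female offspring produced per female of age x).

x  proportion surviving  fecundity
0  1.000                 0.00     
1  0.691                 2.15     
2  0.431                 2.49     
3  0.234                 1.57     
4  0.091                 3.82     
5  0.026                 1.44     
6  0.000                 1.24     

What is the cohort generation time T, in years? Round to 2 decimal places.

lx·mx: 0, 1.48565, 1.07319, 0.36738, 0.34762, 0.03744, 0 → R0 = 3.31128
x·lx·mx: 0, 1.48565, 2.14638, 1.10214, 1.39048, 0.1872, 0 → Σ = 6.31185
T = 6.31185 / 3.31128 = 1.906166… → 1.91

1.91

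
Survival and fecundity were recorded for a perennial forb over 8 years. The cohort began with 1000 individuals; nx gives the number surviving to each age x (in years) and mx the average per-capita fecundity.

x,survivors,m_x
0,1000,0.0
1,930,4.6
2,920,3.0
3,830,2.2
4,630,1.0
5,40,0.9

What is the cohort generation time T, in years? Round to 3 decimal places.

lx = nx/n0 = nx/1000: 1, 0.93, 0.92, 0.83, 0.63, 0.04
lx·mx: 0, 4.278, 2.76, 1.826, 0.63, 0.036 → R0 = 9.53
x·lx·mx: 0, 4.278, 5.52, 5.478, 2.52, 0.18 → Σ = 17.976
T = 17.976 / 9.53 = 1.886254… → 1.886

1.886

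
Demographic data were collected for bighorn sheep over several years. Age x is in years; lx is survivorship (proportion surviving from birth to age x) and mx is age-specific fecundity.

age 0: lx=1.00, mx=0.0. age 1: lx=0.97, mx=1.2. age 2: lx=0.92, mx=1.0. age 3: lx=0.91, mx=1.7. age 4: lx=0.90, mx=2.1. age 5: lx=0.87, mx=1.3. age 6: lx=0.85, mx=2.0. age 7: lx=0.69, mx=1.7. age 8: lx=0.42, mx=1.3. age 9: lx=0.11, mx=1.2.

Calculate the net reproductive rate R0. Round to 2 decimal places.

lx·mx by age: 0, 1.164, 0.92, 1.547, 1.89, 1.131, 1.7, 1.173, 0.546, 0.132
R0 = Σ lx·mx = 10.203 → 10.20

10.20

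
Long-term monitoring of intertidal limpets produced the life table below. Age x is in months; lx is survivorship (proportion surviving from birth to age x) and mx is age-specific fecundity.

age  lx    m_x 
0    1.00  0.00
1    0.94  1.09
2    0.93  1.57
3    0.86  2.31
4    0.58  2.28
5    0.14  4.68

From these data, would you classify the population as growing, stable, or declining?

R0 = Σ lx·mx = 0 + 1.0246 + 1.4601 + 1.9866 + 1.3224 + 0.6552 = 6.4489
R0 > 1, so the population is growing.

growing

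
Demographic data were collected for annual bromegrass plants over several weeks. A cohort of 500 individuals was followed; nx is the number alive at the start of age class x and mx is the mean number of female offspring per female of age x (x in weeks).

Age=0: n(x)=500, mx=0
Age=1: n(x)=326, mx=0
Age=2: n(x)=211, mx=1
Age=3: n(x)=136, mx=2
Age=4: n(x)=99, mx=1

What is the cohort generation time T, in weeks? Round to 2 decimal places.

lx = nx/n0 = nx/500: 1, 0.652, 0.422, 0.272, 0.198
lx·mx: 0, 0, 0.422, 0.544, 0.198 → R0 = 1.164
x·lx·mx: 0, 0, 0.844, 1.632, 0.792 → Σ = 3.268
T = 3.268 / 1.164 = 2.80756… → 2.81

2.81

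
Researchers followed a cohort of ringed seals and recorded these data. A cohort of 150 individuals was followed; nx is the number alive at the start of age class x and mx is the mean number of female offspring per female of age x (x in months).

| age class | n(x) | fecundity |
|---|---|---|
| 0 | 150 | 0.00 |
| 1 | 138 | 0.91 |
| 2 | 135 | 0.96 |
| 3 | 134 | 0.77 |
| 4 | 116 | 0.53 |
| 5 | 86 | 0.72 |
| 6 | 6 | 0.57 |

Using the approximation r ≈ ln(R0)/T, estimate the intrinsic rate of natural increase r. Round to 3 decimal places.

0.448

lx = nx/n0 = nx/150: 1, 0.92, 0.9, 0.89333…, 0.77333…, 0.57333…, 0.04
R0 = Σ lx·mx = 0 + 0.8372 + 0.864 + 0.68787… + 0.40987… + 0.4128… + 0.0228 = 3.234533…
Σ x·lx·mx = 8.469067…; T = 8.469067…/3.234533… = 2.61833…
r ≈ ln(R0)/T = ln(3.234533…)/2.61833… = 0.44833… → 0.448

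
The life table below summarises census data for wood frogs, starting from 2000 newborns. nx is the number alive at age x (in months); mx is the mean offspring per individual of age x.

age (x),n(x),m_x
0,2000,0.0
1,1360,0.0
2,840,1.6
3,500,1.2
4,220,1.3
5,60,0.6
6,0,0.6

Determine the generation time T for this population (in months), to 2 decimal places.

lx = nx/n0 = nx/2000: 1, 0.68, 0.42, 0.25, 0.11, 0.03, 0
lx·mx: 0, 0, 0.672, 0.3, 0.143, 0.018, 0 → R0 = 1.133
x·lx·mx: 0, 0, 1.344, 0.9, 0.572, 0.09, 0 → Σ = 2.906
T = 2.906 / 1.133 = 2.564872… → 2.56

2.56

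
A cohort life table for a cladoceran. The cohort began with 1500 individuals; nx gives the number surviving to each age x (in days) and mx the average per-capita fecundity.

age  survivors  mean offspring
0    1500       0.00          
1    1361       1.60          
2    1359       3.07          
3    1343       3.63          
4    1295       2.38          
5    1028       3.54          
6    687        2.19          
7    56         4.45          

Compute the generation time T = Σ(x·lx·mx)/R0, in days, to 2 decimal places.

lx = nx/n0 = nx/1500: 1, 0.90733…, 0.906, 0.89533…, 0.86333…, 0.68533…, 0.458, 0.03733…
lx·mx: 0, 1.451733…, 2.78142, 3.25006…, 2.054733…, 2.42608…, 1.00302, 0.166133… → R0 = 13.13318…
x·lx·mx: 0, 1.451733…, 5.56284, 9.75018…, 8.218933…, 12.1304…, 6.01812, 1.162933… → Σ = 44.29514…
T = 44.29514… / 13.13318… = 3.372766… → 3.37

3.37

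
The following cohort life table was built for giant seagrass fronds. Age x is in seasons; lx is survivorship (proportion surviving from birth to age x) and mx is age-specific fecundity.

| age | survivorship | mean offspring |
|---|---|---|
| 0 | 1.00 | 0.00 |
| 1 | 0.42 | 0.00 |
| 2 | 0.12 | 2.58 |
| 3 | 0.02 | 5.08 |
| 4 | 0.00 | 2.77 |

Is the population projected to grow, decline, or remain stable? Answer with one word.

declining

R0 = Σ lx·mx = 0 + 0 + 0.3096 + 0.1016 + 0 = 0.4112
R0 < 1, so the population is declining.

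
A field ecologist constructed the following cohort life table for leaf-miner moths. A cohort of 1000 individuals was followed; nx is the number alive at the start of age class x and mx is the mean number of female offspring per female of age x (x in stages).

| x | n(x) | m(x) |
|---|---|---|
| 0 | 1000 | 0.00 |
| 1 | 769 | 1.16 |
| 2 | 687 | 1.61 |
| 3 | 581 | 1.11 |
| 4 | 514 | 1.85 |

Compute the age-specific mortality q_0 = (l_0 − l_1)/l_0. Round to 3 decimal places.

lx = nx/n0 = nx/1000: 1, 0.769, 0.687, 0.581, 0.514
q_0 = (l_0 − l_1) / l_0 = (1 − 0.769) / 1
     = 0.231 / 1 = 0.231 → 0.231

0.231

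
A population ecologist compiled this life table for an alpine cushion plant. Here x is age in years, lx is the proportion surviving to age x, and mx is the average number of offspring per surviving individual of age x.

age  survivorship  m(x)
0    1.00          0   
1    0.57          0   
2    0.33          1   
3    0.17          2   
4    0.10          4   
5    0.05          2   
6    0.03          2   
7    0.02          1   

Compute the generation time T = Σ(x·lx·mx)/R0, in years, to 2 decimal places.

lx·mx: 0, 0, 0.33, 0.34, 0.4, 0.1, 0.06, 0.02 → R0 = 1.25
x·lx·mx: 0, 0, 0.66, 1.02, 1.6, 0.5, 0.36, 0.14 → Σ = 4.28
T = 4.28 / 1.25 = 3.424 → 3.42

3.42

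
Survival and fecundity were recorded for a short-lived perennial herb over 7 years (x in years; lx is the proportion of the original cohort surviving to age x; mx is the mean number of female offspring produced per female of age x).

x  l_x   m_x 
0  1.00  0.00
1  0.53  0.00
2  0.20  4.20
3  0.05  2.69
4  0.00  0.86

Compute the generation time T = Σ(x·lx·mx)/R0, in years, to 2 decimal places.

2.14

lx·mx: 0, 0, 0.84, 0.1345, 0 → R0 = 0.9745
x·lx·mx: 0, 0, 1.68, 0.4035, 0 → Σ = 2.0835
T = 2.0835 / 0.9745 = 2.138019… → 2.14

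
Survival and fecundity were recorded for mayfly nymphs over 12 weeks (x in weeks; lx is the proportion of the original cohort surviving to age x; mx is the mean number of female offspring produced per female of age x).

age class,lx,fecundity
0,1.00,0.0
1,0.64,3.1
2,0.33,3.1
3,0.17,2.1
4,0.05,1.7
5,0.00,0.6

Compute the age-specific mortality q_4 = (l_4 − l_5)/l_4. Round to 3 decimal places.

q_4 = (l_4 − l_5) / l_4 = (0.05 − 0) / 0.05
     = 0.05 / 0.05 = 1 → 1.000

1.000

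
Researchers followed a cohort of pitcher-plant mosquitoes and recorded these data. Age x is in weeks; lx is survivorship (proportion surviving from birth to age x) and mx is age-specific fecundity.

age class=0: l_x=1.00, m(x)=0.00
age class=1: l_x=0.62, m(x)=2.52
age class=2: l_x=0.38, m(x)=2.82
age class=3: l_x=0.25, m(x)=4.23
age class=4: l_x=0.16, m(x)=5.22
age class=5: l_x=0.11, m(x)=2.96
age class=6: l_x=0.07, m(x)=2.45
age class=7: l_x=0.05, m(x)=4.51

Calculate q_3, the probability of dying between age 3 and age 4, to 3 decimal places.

q_3 = (l_3 − l_4) / l_3 = (0.25 − 0.16) / 0.25
     = 0.09 / 0.25 = 0.36 → 0.360

0.360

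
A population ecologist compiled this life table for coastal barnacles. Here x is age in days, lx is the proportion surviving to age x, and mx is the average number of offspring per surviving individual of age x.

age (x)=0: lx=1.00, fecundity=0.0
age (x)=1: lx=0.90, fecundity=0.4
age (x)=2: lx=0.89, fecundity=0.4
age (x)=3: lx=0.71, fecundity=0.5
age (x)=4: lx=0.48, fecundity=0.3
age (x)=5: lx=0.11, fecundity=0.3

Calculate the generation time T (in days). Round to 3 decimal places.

lx·mx: 0, 0.36, 0.356, 0.355, 0.144, 0.033 → R0 = 1.248
x·lx·mx: 0, 0.36, 0.712, 1.065, 0.576, 0.165 → Σ = 2.878
T = 2.878 / 1.248 = 2.30609… → 2.306

2.306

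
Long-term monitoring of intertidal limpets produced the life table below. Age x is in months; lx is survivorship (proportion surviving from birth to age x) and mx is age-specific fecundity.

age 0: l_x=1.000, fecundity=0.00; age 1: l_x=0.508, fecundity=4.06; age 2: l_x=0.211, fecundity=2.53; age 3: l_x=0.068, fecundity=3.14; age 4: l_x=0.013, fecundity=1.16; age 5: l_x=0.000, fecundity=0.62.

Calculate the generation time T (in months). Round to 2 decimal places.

1.36

lx·mx: 0, 2.06248, 0.53383, 0.21352, 0.01508, 0 → R0 = 2.82491
x·lx·mx: 0, 2.06248, 1.06766, 0.64056, 0.06032, 0 → Σ = 3.83102
T = 3.83102 / 2.82491 = 1.356156… → 1.36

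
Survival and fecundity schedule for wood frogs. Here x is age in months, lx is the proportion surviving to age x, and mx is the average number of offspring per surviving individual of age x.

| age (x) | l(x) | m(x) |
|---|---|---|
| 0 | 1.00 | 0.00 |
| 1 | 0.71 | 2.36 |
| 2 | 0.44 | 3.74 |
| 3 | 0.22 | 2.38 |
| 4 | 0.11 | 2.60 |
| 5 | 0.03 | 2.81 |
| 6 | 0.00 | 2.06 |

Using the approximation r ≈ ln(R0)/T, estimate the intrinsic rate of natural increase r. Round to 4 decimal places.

0.7484

R0 = Σ lx·mx = 0 + 1.6756 + 1.6456 + 0.5236 + 0.286 + 0.0843 + 0 = 4.2151
Σ x·lx·mx = 8.1031; T = 8.1031/4.2151 = 1.9224…
r ≈ ln(R0)/T = ln(4.2151)/1.9224… = 0.748374… → 0.7484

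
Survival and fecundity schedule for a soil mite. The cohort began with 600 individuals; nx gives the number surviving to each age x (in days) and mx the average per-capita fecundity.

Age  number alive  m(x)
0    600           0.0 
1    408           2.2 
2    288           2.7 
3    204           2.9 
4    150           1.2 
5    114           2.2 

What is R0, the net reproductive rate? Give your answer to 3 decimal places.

lx = nx/n0 = nx/600: 1, 0.68, 0.48, 0.34, 0.25, 0.19
lx·mx by age: 0, 1.496, 1.296, 0.986, 0.3, 0.418
R0 = Σ lx·mx = 4.496 → 4.496

4.496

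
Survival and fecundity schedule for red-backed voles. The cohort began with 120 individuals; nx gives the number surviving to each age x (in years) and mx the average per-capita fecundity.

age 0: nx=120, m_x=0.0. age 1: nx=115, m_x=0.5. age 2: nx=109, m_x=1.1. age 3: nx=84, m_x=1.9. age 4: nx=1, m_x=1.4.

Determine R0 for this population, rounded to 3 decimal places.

2.820

lx = nx/n0 = nx/120: 1, 0.95833…, 0.90833…, 0.7, 0.00833…
lx·mx by age: 0, 0.479167…, 0.999167…, 1.33, 0.011667…
R0 = Σ lx·mx = 2.82… → 2.820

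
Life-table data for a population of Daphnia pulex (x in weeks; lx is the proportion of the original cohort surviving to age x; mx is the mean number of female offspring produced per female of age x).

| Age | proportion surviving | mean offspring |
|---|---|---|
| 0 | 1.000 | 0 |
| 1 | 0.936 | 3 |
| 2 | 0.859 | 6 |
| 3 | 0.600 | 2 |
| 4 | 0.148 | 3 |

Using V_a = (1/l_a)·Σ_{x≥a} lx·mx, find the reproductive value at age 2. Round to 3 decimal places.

lx·mx for x ≥ 2: 5.154, 1.2, 0.444 → sum = 6.798
V_2 = 6.798 / l_2 = 6.798 / 0.859 = 7.913853… → 7.914

7.914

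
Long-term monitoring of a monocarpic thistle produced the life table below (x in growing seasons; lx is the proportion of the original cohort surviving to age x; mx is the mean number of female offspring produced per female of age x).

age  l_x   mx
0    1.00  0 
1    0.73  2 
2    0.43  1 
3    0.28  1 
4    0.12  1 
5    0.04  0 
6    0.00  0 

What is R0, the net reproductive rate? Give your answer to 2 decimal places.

2.29

lx·mx by age: 0, 1.46, 0.43, 0.28, 0.12, 0, 0
R0 = Σ lx·mx = 2.29 → 2.29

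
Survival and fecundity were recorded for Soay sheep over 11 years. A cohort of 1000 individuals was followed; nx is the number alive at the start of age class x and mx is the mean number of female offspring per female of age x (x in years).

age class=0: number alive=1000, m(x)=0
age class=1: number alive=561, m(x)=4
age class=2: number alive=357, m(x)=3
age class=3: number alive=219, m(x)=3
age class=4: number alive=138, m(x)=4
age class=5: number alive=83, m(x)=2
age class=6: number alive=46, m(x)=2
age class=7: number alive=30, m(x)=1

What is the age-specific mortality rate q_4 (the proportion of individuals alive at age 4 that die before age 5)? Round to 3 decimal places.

lx = nx/n0 = nx/1000: 1, 0.561, 0.357, 0.219, 0.138, 0.083, 0.046, 0.03
q_4 = (l_4 − l_5) / l_4 = (0.138 − 0.083) / 0.138
     = 0.055 / 0.138 = 0.398551… → 0.399

0.399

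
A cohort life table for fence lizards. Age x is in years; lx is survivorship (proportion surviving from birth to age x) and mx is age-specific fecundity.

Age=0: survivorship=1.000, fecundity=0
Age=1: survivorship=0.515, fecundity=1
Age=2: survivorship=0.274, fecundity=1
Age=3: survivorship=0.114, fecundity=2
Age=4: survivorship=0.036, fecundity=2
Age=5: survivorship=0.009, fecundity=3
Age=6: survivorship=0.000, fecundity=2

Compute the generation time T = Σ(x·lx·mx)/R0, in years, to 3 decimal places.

lx·mx: 0, 0.515, 0.274, 0.228, 0.072, 0.027, 0 → R0 = 1.116
x·lx·mx: 0, 0.515, 0.548, 0.684, 0.288, 0.135, 0 → Σ = 2.17
T = 2.17 / 1.116 = 1.944444… → 1.944

1.944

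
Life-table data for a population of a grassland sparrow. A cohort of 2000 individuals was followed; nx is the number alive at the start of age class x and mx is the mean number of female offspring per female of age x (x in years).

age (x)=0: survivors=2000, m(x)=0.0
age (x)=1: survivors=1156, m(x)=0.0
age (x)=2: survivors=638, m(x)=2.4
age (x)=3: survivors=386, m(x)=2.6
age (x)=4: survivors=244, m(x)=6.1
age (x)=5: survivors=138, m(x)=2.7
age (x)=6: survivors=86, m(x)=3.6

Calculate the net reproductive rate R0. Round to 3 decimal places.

2.353

lx = nx/n0 = nx/2000: 1, 0.578, 0.319, 0.193, 0.122, 0.069, 0.043
lx·mx by age: 0, 0, 0.7656, 0.5018, 0.7442, 0.1863, 0.1548
R0 = Σ lx·mx = 2.3527 → 2.353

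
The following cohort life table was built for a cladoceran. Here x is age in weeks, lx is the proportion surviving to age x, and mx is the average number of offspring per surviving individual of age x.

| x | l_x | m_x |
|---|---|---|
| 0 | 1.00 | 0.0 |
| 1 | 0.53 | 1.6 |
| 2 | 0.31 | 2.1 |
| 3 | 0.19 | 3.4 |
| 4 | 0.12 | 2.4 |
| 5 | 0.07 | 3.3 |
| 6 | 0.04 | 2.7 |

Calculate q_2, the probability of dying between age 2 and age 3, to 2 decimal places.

q_2 = (l_2 − l_3) / l_2 = (0.31 − 0.19) / 0.31
     = 0.12 / 0.31 = 0.387097… → 0.39

0.39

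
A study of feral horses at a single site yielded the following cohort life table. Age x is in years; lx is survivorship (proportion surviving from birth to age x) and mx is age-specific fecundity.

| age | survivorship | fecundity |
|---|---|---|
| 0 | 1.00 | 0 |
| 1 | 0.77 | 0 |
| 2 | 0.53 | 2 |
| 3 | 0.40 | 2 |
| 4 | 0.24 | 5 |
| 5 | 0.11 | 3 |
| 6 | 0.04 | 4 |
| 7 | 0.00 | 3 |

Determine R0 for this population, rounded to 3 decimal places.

lx·mx by age: 0, 0, 1.06, 0.8, 1.2, 0.33, 0.16, 0
R0 = Σ lx·mx = 3.55 → 3.550

3.550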